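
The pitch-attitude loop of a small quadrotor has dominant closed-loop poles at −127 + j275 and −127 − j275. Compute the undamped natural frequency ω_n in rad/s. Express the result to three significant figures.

The poles are at −σ ± jω_d with σ = 127 and ω_d = 275, so ω_n = √(σ²+ω_d²) = 303 rad/s and ζ = σ/ω_n = 0.419.

ω_n ≈ 303 rad/s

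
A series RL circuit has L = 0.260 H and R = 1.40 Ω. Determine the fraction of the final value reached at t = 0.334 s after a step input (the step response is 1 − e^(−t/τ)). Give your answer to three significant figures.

y/y_∞ ≈ 0.834

τ = L/R = 0.260/1.40 = 0.186 s.
y(t)/y_∞ = 1 − e^(−t/τ) = 1 − e^(−0.334/0.186) = 1 − e^(−1.80) = 0.834.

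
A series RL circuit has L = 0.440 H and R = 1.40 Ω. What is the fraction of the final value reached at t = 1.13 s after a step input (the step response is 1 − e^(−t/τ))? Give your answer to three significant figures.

y/y_∞ ≈ 0.973

τ = L/R = 0.440/1.40 = 0.314 s.
y(t)/y_∞ = 1 − e^(−t/τ) = 1 − e^(−1.13/0.314) = 1 − e^(−3.60) = 0.973.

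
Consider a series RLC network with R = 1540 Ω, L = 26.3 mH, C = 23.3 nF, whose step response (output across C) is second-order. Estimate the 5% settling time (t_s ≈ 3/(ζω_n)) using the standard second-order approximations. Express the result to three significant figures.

t_s ≈ 0.000102 s

For a series RLC circuit (capacitor voltage as output), ω_n = 1/√(LC) = 1/√(26.3 mH · 23.3 nF) = 40400 rad/s.
ζ = (R/2)·√(C/L) = (1540/2)·√(23.3 nF/26.3 mH) = 0.725.
t_s ≈ 3/(ζω_n) = 0.000102 s.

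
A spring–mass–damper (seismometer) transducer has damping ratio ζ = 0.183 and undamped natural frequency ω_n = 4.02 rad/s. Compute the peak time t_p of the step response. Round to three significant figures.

t_p ≈ 0.795 s

The damped frequency is ω_d = ω_n√(1−ζ²) = 4.02·√(1−0.0335) = 3.95 rad/s.
Peak time t_p = π/ω_d = π/3.95 = 0.795 s.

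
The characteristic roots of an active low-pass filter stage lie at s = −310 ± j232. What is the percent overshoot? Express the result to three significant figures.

The poles are at −σ ± jω_d with σ = 310 and ω_d = 232, so ω_n = √(σ²+ω_d²) = 387 rad/s and ζ = σ/ω_n = 0.801.
Overshoot: exp(−π·0.801/√(1−0.801²)) = 0.0150, i.e. 1.50%.

%OS ≈ 1.50%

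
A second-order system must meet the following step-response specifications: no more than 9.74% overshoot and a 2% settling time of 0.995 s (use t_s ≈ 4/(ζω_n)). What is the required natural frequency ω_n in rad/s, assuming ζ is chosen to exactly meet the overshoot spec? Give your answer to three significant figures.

ω_n ≈ 6.75 rad/s

From %OS = 100·exp(−πζ/√(1−ζ²)), invert to get ζ = −ln(OS)/√(π² + ln²(OS)) with OS = 0.0974.
−ln 0.0974 = 2.329, so ζ = 2.329/√(π² + 5.424) = 0.596.
Then ω_n = 4/(ζ t_s) = 4/(0.596 × 0.995) = 6.75 rad/s.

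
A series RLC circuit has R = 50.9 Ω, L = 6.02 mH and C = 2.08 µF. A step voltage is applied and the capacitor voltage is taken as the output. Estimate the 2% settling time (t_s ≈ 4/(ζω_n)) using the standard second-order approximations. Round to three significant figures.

For a series RLC circuit (capacitor voltage as output), ω_n = 1/√(LC) = 1/√(6.02 mH · 2.08 µF) = 8940 rad/s.
ζ = (R/2)·√(C/L) = (50.9/2)·√(2.08 µF/6.02 mH) = 0.473.
t_s ≈ 4/(ζω_n) = 0.000946 s.

t_s ≈ 0.000946 s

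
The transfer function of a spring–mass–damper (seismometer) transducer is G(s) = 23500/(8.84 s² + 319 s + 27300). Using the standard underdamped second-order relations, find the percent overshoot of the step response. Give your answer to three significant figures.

%OS ≈ 34.0%

Dividing through by 8.84: denominator becomes s² + 36.09 s + 3088.
So ω_n = √3088 = 55.6 rad/s and ζ = 36.09/(2·55.6) = 0.325.
Overshoot: exp(−π·0.325/√(1−0.325²)) = 0.340, i.e. 34.0%.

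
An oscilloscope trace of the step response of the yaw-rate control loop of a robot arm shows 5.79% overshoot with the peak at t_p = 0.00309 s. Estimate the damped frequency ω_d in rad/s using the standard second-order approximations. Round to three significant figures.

ω_d ≈ 1020 rad/s

t_p = π/ω_d, so ω_d = π/0.00309 = 1020 rad/s.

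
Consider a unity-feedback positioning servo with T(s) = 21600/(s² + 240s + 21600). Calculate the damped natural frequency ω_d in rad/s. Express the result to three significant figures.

Matching coefficients with s² + 2ζω_n s + ω_n² gives ω_n² = 21600 ⇒ ω_n = 147 rad/s, and ζ = 240/(2ω_n) = 0.816.
ω_d = 147·√(1 − 0.816²) = 84.9 rad/s.

ω_d ≈ 84.9 rad/s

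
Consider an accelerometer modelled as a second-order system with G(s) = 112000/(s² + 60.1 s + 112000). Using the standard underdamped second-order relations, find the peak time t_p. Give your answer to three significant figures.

t_p ≈ 0.00943 s

Comparing the denominator to s² + 2ζω_n s + ω_n²: ω_n = √112000 = 335 rad/s, and 2ζω_n = 60.1 so ζ = 60.1/(2·335) = 0.0898.
ω_d = 335·√(1 − 0.0898²) = 333 rad/s. Then t_p = π/ω_d = 0.00943 s.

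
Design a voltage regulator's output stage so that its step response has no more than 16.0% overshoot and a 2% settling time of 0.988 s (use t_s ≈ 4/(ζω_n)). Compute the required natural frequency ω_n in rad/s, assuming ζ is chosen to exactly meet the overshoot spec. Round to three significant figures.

Inverting the overshoot relation: ζ = |ln 0.160|/√(π² + ln²0.160) = 0.504.
Then ω_n = 4/(ζ t_s) = 4/(0.504 × 0.988) = 8.04 rad/s.

ω_n ≈ 8.04 rad/s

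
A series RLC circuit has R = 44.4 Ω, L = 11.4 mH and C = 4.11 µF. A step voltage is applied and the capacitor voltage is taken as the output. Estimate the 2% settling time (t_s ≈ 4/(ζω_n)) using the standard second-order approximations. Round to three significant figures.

For a series RLC circuit (capacitor voltage as output), ω_n = 1/√(LC) = 1/√(11.4 mH · 4.11 µF) = 4620 rad/s.
ζ = (R/2)·√(C/L) = (44.4/2)·√(4.11 µF/11.4 mH) = 0.422.
t_s ≈ 4/(ζω_n) = 0.00205 s.

t_s ≈ 0.00205 s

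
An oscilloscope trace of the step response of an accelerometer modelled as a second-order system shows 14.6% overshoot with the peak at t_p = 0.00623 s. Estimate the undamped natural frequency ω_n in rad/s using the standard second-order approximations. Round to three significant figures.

ω_n ≈ 591 rad/s

From the overshoot, ζ = −ln(OS)/√(π²+ln²(OS)) = 0.522.
t_p = π/ω_d ⇒ ω_d = 504 rad/s; then ω_n = ω_d/√(1−ζ²) = 591 rad/s.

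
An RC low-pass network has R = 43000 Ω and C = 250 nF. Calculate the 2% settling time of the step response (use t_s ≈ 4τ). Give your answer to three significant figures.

τ = RC = 43000 × 250 nF = 0.0107 s.
t_s ≈ 4τ = 0.0430 s.

t_s ≈ 0.0430 s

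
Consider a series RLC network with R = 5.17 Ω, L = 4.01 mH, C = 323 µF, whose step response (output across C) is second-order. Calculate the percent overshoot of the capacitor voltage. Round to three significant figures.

For a series RLC circuit (capacitor voltage as output), ω_n = 1/√(LC) = 1/√(4.01 mH · 323 µF) = 879 rad/s.
ζ = (R/2)·√(C/L) = (5.17/2)·√(323 µF/4.01 mH) = 0.734.
Overshoot: exp(−π·0.734/√(1−0.734²)) = 0.0336, i.e. 3.36%.

%OS ≈ 3.36%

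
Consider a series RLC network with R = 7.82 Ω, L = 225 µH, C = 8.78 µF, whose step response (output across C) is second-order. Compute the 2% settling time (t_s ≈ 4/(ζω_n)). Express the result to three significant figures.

t_s ≈ 0.000230 s

For a series RLC circuit (capacitor voltage as output), ω_n = 1/√(LC) = 1/√(225 µH · 8.78 µF) = 22500 rad/s.
ζ = (R/2)·√(C/L) = (7.82/2)·√(8.78 µF/225 µH) = 0.772.
t_s ≈ 4/(ζω_n) = 0.000230 s.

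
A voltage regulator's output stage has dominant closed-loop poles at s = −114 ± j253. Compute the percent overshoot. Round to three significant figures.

|pole| = ω_n = √(114² + 253²) = 277 rad/s; ζ = cos θ = σ/ω_n = 0.411.
Overshoot: exp(−π·0.411/√(1−0.411²)) = 0.243, i.e. 24.3%.

%OS ≈ 24.3%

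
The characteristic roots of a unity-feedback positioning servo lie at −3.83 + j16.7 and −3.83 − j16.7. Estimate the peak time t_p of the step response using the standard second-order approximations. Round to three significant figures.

t_p = π/ω_d with ω_d = 16.7 (the imaginary part), so t_p = 0.188 s.

t_p ≈ 0.188 s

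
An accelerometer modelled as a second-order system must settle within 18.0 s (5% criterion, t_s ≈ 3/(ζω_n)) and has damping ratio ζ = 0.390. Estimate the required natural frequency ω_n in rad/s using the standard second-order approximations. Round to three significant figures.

ω_n ≈ 0.427 rad/s

Rearranging t_s ≈ 3/(ζω_n) gives ω_n = 3/(ζ·t_s) = 3/(0.390 × 18.0) = 0.427 rad/s.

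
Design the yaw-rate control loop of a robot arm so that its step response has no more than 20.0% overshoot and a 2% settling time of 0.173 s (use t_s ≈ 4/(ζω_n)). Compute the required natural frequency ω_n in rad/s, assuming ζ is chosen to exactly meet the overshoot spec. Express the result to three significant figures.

ω_n ≈ 50.7 rad/s

ζ = −ln(OS)/√(π² + (ln OS)²). With OS = 0.200, ln OS = −1.609 and ζ = 1.609/3.530 = 0.456.
Then ω_n = 4/(ζ t_s) = 4/(0.456 × 0.173) = 50.7 rad/s.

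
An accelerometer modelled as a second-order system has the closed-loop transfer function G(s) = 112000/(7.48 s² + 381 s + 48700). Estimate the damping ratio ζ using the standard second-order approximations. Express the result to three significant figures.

ζ ≈ 0.316

Dividing through by 7.48: denominator becomes s² + 50.94 s + 6511.
So ω_n = √6511 = 80.7 rad/s and ζ = 50.94/(2·80.7) = 0.316.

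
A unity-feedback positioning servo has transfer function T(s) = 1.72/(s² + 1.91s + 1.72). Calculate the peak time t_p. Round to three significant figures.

t_p ≈ 3.50 s

Matching coefficients with s² + 2ζω_n s + ω_n² gives ω_n² = 1.72 ⇒ ω_n = 1.31 rad/s, and ζ = 1.91/(2ω_n) = 0.728.
ω_d = 1.31·√(1 − 0.728²) = 0.899 rad/s. Then t_p = π/ω_d = 3.50 s.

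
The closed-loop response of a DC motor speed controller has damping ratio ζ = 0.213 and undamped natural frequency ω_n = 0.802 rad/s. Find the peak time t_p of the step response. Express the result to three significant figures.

t_p ≈ 4.01 s

The damped frequency is ω_d = ω_n√(1−ζ²) = 0.802·√(1−0.0454) = 0.784 rad/s.
Peak time t_p = π/ω_d = π/0.784 = 4.01 s.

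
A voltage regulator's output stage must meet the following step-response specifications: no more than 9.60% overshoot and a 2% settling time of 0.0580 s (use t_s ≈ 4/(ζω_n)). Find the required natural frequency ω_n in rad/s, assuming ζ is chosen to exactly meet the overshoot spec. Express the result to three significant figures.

Inverting the overshoot relation: ζ = |ln 0.0960|/√(π² + ln²0.0960) = 0.598.
Then ω_n = 4/(ζ t_s) = 4/(0.598 × 0.0580) = 115 rad/s.

ω_n ≈ 115 rad/s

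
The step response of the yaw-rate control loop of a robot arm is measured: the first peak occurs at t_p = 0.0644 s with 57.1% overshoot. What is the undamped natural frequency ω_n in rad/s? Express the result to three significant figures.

ω_n ≈ 49.6 rad/s

From the overshoot, ζ = −ln(OS)/√(π²+ln²(OS)) = 0.176.
t_p = π/ω_d ⇒ ω_d = 48.8 rad/s; then ω_n = ω_d/√(1−ζ²) = 49.6 rad/s.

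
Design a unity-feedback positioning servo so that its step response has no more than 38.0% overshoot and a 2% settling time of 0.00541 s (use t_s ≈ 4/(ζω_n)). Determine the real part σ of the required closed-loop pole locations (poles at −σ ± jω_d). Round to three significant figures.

The settling-time spec alone fixes σ = ζω_n = 4/t_s = 4/0.00541 = 739.
(Overshoot then fixes ζ = 0.294 and hence ω_d = σ·√(1−ζ²)/ζ = 2400 rad/s.)

σ ≈ 739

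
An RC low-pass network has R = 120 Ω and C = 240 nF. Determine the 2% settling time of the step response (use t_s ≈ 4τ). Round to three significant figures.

t_s ≈ 0.000115 s

τ = RC = 120 × 240 nF = 0.0000288 s.
t_s ≈ 4τ = 0.000115 s.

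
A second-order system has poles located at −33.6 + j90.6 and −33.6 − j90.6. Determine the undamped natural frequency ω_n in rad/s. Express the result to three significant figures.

|pole| = ω_n = √(33.6² + 90.6²) = 96.6 rad/s; ζ = cos θ = σ/ω_n = 0.348.

ω_n ≈ 96.6 rad/s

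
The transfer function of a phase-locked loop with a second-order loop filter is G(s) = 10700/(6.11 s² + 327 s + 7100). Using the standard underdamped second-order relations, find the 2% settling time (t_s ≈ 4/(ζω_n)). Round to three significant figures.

t_s ≈ 0.149 s

Dividing through by 6.11: denominator becomes s² + 53.52 s + 1162.
So ω_n = √1162 = 34.1 rad/s and ζ = 53.52/(2·34.1) = 0.785.
t_s ≈ 4/(ζω_n) = 0.149 s.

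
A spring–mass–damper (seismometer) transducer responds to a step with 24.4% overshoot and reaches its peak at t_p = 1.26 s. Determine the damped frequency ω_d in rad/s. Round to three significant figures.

ω_d ≈ 2.49 rad/s

t_p = π/ω_d, so ω_d = π/1.26 = 2.49 rad/s.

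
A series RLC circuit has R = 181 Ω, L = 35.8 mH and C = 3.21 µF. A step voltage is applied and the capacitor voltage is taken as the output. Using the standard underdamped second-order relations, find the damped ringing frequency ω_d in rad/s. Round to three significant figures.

ω_d ≈ 1520 rad/s

For a series RLC circuit (capacitor voltage as output), ω_n = 1/√(LC) = 1/√(35.8 mH · 3.21 µF) = 2950 rad/s.
ζ = (R/2)·√(C/L) = (181/2)·√(3.21 µF/35.8 mH) = 0.857.
ω_d = ω_n√(1−ζ²) = 1520 rad/s.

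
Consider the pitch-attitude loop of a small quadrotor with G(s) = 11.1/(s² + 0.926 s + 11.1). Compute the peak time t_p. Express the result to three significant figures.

ω_n = √11.1 = 3.33 rad/s; ζ = 0.926/(2·3.33) = 0.139.
The damped frequency ω_d = ω_n√(1−ζ²) = 3.30 rad/s. Then t_p = π/ω_d = 0.952 s.

t_p ≈ 0.952 s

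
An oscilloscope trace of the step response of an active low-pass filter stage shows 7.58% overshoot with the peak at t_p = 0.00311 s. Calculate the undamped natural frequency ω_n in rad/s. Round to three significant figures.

From the overshoot, ζ = −ln(OS)/√(π²+ln²(OS)) = 0.635.
From t_p = π/ω_d, ω_d = π/0.00311 = 1010 rad/s, so ω_n = ω_d/√(1−ζ²) = 1310 rad/s.

ω_n ≈ 1310 rad/s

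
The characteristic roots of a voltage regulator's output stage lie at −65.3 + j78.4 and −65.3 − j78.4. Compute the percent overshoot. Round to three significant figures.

%OS ≈ 7.30%

With σ = 65.3, ω_d = 78.4: ω_n = √(σ²+ω_d²) = 102 rad/s, ζ = σ/ω_n = 0.640.
%OS = 100·exp(−πζ/√(1−ζ²)) = 7.30%.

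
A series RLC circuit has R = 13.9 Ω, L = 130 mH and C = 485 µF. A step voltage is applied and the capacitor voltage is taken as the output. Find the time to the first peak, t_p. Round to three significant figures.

For a series RLC circuit (capacitor voltage as output), ω_n = 1/√(LC) = 1/√(130 mH · 485 µF) = 126 rad/s.
ζ = (R/2)·√(C/L) = (13.9/2)·√(485 µF/130 mH) = 0.425.
ω_d = 126·√(1 − 0.425²) = 114 rad/s. t_p = π/ω_d = 0.0276 s.

t_p ≈ 0.0276 s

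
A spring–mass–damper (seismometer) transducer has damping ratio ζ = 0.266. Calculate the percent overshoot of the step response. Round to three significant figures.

For an underdamped second-order system, %OS = 100·exp(−πζ/√(1−ζ²)).
πζ/√(1−ζ²) = π·0.266/√(1−0.0708) = 0.8669, so %OS = 100·e^(−0.8669) = 42.0%.

%OS ≈ 42.0%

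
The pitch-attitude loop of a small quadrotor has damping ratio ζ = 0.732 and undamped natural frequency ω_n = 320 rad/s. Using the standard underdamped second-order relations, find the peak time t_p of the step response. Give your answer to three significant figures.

t_p ≈ 0.0144 s

The damped frequency is ω_d = ω_n√(1−ζ²) = 320·√(1−0.536) = 218 rad/s.
Peak time t_p = π/ω_d = π/218 = 0.0144 s.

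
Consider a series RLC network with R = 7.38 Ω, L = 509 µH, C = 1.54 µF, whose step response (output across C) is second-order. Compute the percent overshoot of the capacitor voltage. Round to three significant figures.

For a series RLC circuit (capacitor voltage as output), ω_n = 1/√(LC) = 1/√(509 µH · 1.54 µF) = 35700 rad/s.
ζ = (R/2)·√(C/L) = (7.38/2)·√(1.54 µF/509 µH) = 0.203.
Overshoot: exp(−π·0.203/√(1−0.203²)) = 0.521, i.e. 52.1%.

%OS ≈ 52.1%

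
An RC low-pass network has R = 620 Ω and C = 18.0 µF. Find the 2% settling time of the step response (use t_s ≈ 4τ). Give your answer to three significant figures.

τ = RC = 620 × 18.0 µF = 0.0112 s.
t_s ≈ 4τ = 0.0446 s.

t_s ≈ 0.0446 s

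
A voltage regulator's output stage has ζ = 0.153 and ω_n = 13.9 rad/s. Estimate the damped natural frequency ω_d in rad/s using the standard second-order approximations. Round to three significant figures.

ω_d ≈ 13.7 rad/s

ω_d = ω_n√(1−ζ²) = 13.9·√0.977 = 13.7 rad/s.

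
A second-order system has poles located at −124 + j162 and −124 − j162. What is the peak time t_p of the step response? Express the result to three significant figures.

t_p ≈ 0.0194 s

t_p = π/ω_d with ω_d = 162 (the imaginary part), so t_p = 0.0194 s.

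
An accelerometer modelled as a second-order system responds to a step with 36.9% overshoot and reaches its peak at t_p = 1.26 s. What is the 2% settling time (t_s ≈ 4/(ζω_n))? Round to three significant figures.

t_s ≈ 5.06 s

The overshoot fixes ζ = −ln(OS)/√(π²+ln²(OS)) = 0.302.
From t_p = π/ω_d, ω_d = π/1.26 = 2.49 rad/s, so ω_n = ω_d/√(1−ζ²) = 2.62 rad/s.
t_s ≈ 4/(ζω_n) = 4/(0.302·2.62) = 5.06 s.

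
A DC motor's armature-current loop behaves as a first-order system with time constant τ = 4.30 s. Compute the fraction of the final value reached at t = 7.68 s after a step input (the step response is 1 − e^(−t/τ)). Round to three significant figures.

y(t)/y_∞ = 1 − e^(−t/τ) = 1 − e^(−7.68/4.30) = 1 − e^(−1.79) = 0.832.

y/y_∞ ≈ 0.832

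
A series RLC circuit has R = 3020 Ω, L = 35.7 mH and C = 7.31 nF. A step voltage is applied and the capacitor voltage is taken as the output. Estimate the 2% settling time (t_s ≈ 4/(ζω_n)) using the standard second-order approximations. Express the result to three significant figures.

t_s ≈ 0.0000946 s

For a series RLC circuit (capacitor voltage as output), ω_n = 1/√(LC) = 1/√(35.7 mH · 7.31 nF) = 61900 rad/s.
ζ = (R/2)·√(C/L) = (3020/2)·√(7.31 nF/35.7 mH) = 0.683.
t_s ≈ 4/(ζω_n) = 0.0000946 s.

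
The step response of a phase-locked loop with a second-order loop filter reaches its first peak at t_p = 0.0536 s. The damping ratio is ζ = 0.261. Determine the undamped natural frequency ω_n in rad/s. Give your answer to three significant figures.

ω_n ≈ 60.7 rad/s

Peak time t_p = π/ω_d, so ω_d = π/t_p = π/0.0536 = 58.6 rad/s.
ω_n = ω_d/√(1−ζ²) = 58.6/√0.932 = 60.7 rad/s.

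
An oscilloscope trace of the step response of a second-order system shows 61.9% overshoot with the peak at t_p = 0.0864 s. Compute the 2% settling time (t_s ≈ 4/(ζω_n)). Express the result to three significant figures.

t_s ≈ 0.721 s

From the overshoot, ζ = −ln(OS)/√(π²+ln²(OS)) = 0.151.
From t_p = π/ω_d, ω_d = π/0.0864 = 36.4 rad/s, so ω_n = ω_d/√(1−ζ²) = 36.8 rad/s.
t_s ≈ 4/(ζω_n) = 4/(0.151·36.8) = 0.721 s.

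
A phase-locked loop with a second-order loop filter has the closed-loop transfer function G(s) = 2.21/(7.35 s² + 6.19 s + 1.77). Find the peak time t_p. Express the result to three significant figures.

Dividing through by 7.35: denominator becomes s² + 0.8422 s + 0.2408.
So ω_n = √0.2408 = 0.491 rad/s and ζ = 0.8422/(2·0.491) = 0.858.
ω_d = ω_n√(1−ζ²) = 0.252 rad/s. t_p = π/ω_d = 12.5 s.

t_p ≈ 12.5 s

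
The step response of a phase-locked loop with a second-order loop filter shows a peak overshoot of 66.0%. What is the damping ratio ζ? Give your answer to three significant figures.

From %OS = 100·exp(−πζ/√(1−ζ²)), invert to get ζ = −ln(OS)/√(π² + ln²(OS)) with OS = 0.660.
−ln 0.660 = 0.4155, so ζ = 0.4155/√(π² + 0.1727) = 0.131.

ζ ≈ 0.131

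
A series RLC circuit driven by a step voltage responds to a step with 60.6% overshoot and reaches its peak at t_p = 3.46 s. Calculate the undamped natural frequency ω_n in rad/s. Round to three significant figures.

ζ from %OS: ζ = |ln 0.606|/√(π²+ln²0.606) = 0.157.
From t_p = π/ω_d, ω_d = π/3.46 = 0.908 rad/s, so ω_n = ω_d/√(1−ζ²) = 0.919 rad/s.

ω_n ≈ 0.919 rad/s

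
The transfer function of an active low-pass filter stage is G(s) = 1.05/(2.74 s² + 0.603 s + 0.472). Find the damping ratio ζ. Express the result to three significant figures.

Dividing through by 2.74: denominator becomes s² + 0.2201 s + 0.1723.
So ω_n = √0.1723 = 0.415 rad/s and ζ = 0.2201/(2·0.415) = 0.265.

ζ ≈ 0.265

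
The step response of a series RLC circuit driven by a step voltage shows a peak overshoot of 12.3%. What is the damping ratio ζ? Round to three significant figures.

Inverting the overshoot relation: ζ = |ln 0.123|/√(π² + ln²0.123) = 0.555.

ζ ≈ 0.555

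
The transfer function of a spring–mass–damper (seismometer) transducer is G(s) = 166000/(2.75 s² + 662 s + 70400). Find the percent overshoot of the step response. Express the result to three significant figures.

Dividing through by 2.75: denominator becomes s² + 240.7 s + 25600.
So ω_n = √25600 = 160 rad/s and ζ = 240.7/(2·160) = 0.752.
%OS = 100 e^{−πζ/√(1−ζ²)} with ζ = 0.752 gives 2.77%.

%OS ≈ 2.77%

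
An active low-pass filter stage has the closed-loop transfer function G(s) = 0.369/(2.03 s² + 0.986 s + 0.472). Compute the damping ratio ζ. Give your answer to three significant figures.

ζ ≈ 0.504

Dividing through by 2.03: denominator becomes s² + 0.4857 s + 0.2325.
So ω_n = √0.2325 = 0.482 rad/s and ζ = 0.4857/(2·0.482) = 0.504.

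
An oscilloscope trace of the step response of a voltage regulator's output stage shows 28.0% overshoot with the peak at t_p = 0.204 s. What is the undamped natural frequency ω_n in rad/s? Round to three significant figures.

ω_n ≈ 16.6 rad/s

From the overshoot, ζ = −ln(OS)/√(π²+ln²(OS)) = 0.376.
From t_p = π/ω_d, ω_d = π/0.204 = 15.4 rad/s, so ω_n = ω_d/√(1−ζ²) = 16.6 rad/s.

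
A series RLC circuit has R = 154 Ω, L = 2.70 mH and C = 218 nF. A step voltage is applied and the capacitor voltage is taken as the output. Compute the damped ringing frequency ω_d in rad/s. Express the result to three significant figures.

ω_d ≈ 29800 rad/s

For a series RLC circuit (capacitor voltage as output), ω_n = 1/√(LC) = 1/√(2.70 mH · 218 nF) = 41200 rad/s.
ζ = (R/2)·√(C/L) = (154/2)·√(218 nF/2.70 mH) = 0.692.
ω_d = ω_n√(1−ζ²) = 29800 rad/s.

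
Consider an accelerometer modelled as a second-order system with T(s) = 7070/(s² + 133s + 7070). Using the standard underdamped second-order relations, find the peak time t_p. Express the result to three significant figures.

Matching coefficients with s² + 2ζω_n s + ω_n² gives ω_n² = 7070 ⇒ ω_n = 84.1 rad/s, and ζ = 133/(2ω_n) = 0.791.
ω_d = ω_n√(1−ζ²) = 51.5 rad/s. Then t_p = π/ω_d = 0.0611 s.

t_p ≈ 0.0611 s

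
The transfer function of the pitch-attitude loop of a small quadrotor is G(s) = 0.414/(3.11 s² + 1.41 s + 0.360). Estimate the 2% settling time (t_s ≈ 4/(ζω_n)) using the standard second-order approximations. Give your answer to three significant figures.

Dividing through by 3.11: denominator becomes s² + 0.4534 s + 0.1158.
So ω_n = √0.1158 = 0.340 rad/s and ζ = 0.4534/(2·0.340) = 0.666.
t_s ≈ 4/(ζω_n) = 17.6 s.

t_s ≈ 17.6 s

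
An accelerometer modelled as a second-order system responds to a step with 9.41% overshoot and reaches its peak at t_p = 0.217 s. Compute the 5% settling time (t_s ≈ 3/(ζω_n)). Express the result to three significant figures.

From the overshoot, ζ = −ln(OS)/√(π²+ln²(OS)) = 0.601.
t_p = π/ω_d ⇒ ω_d = 14.5 rad/s; then ω_n = ω_d/√(1−ζ²) = 18.1 rad/s.
t_s ≈ 3/(ζω_n) = 3/(0.601·18.1) = 0.275 s.

t_s ≈ 0.275 s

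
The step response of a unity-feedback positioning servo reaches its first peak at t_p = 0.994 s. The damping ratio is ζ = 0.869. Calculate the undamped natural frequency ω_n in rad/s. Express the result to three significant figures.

ω_n ≈ 6.39 rad/s

Peak time t_p = π/ω_d, so ω_d = π/t_p = π/0.994 = 3.16 rad/s.
ω_n = ω_d/√(1−ζ²) = 3.16/√0.245 = 6.39 rad/s.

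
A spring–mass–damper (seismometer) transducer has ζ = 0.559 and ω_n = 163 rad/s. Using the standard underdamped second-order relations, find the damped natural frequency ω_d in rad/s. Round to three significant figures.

ω_d = ω_n√(1−ζ²) = 163·√0.688 = 135 rad/s.

ω_d ≈ 135 rad/s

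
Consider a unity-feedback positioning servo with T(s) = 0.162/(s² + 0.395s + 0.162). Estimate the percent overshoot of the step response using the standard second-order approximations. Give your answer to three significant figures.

Comparing the denominator to s² + 2ζω_n s + ω_n²: ω_n = √0.162 = 0.402 rad/s, and 2ζω_n = 0.395 so ζ = 0.395/(2·0.402) = 0.491.
Overshoot: exp(−π·0.491/√(1−0.491²)) = 0.170, i.e. 17.0%.

%OS ≈ 17.0%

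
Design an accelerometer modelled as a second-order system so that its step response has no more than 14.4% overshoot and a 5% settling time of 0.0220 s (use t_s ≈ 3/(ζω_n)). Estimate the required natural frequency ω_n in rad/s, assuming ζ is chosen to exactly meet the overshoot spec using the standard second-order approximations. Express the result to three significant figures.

Inverting the overshoot relation: ζ = |ln 0.144|/√(π² + ln²0.144) = 0.525.
From t_s ≈ 3/(ζω_n): ω_n = 3/(ζ·t_s) = 3/(0.525·0.0220) = 260 rad/s.

ω_n ≈ 260 rad/s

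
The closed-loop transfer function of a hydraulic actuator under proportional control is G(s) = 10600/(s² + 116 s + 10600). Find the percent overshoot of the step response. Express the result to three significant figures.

%OS ≈ 11.7%

Matching coefficients with s² + 2ζω_n s + ω_n² gives ω_n² = 10600 ⇒ ω_n = 103 rad/s, and ζ = 116/(2ω_n) = 0.563.
Overshoot: exp(−π·0.563/√(1−0.563²)) = 0.117, i.e. 11.7%.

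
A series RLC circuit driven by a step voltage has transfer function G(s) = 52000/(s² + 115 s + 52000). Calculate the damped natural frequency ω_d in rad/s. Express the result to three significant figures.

ω_d ≈ 221 rad/s

Matching coefficients with s² + 2ζω_n s + ω_n² gives ω_n² = 52000 ⇒ ω_n = 228 rad/s, and ζ = 115/(2ω_n) = 0.252.
The damped frequency ω_d = ω_n√(1−ζ²) = 221 rad/s.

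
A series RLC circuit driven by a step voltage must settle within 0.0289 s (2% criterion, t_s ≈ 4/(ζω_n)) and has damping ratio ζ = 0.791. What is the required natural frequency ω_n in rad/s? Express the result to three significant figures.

Rearranging t_s ≈ 4/(ζω_n) gives ω_n = 4/(ζ·t_s) = 4/(0.791 × 0.0289) = 175 rad/s.

ω_n ≈ 175 rad/s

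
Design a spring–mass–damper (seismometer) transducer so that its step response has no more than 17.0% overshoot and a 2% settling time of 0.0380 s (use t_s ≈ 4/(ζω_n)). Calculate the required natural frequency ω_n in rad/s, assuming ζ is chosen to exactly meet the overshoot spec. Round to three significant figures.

Inverting the overshoot relation: ζ = |ln 0.170|/√(π² + ln²0.170) = 0.491.
From t_s ≈ 4/(ζω_n): ω_n = 4/(ζ·t_s) = 4/(0.491·0.0380) = 214 rad/s.

ω_n ≈ 214 rad/s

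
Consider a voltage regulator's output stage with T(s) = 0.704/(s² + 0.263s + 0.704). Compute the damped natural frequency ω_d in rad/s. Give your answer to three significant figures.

Matching coefficients with s² + 2ζω_n s + ω_n² gives ω_n² = 0.704 ⇒ ω_n = 0.839 rad/s, and ζ = 0.263/(2ω_n) = 0.157.
ω_d = ω_n√(1−ζ²) = 0.829 rad/s.

ω_d ≈ 0.829 rad/s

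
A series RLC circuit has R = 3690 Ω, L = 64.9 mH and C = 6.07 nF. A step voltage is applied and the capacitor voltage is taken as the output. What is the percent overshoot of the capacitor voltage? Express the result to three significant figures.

For a series RLC circuit (capacitor voltage as output), ω_n = 1/√(LC) = 1/√(64.9 mH · 6.07 nF) = 50400 rad/s.
ζ = (R/2)·√(C/L) = (3690/2)·√(6.07 nF/64.9 mH) = 0.564.
Overshoot: exp(−π·0.564/√(1−0.564²)) = 0.117, i.e. 11.7%.

%OS ≈ 11.7%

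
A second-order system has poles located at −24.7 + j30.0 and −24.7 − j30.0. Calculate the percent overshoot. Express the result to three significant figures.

%OS ≈ 7.53%

With σ = 24.7, ω_d = 30.0: ω_n = √(σ²+ω_d²) = 38.9 rad/s, ζ = σ/ω_n = 0.636.
Overshoot: exp(−π·0.636/√(1−0.636²)) = 0.0753, i.e. 7.53%.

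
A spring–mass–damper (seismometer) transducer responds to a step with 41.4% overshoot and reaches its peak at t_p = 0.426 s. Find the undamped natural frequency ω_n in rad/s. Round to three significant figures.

ζ from %OS: ζ = |ln 0.414|/√(π²+ln²0.414) = 0.270.
From t_p = π/ω_d, ω_d = π/0.426 = 7.37 rad/s, so ω_n = ω_d/√(1−ζ²) = 7.66 rad/s.

ω_n ≈ 7.66 rad/s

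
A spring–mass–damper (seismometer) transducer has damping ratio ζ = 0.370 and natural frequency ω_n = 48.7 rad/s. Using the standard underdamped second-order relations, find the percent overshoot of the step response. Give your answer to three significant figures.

For an underdamped second-order system, %OS = 100·exp(−πζ/√(1−ζ²)).
πζ/√(1−ζ²) = π·0.370/√(1−0.137) = 1.251, so %OS = 100·e^(−1.251) = 28.6%.

%OS ≈ 28.6%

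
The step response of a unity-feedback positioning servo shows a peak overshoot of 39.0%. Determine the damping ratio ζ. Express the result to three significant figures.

ζ ≈ 0.287

From %OS = 100·exp(−πζ/√(1−ζ²)), invert to get ζ = −ln(OS)/√(π² + ln²(OS)) with OS = 0.390.
−ln 0.390 = 0.9416, so ζ = 0.9416/√(π² + 0.8866) = 0.287.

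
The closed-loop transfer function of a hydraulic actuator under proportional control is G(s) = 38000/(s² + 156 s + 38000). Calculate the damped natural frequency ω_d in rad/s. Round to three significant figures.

ω_d ≈ 179 rad/s

Matching coefficients with s² + 2ζω_n s + ω_n² gives ω_n² = 38000 ⇒ ω_n = 195 rad/s, and ζ = 156/(2ω_n) = 0.400.
ω_d = 195·√(1 − 0.400²) = 179 rad/s.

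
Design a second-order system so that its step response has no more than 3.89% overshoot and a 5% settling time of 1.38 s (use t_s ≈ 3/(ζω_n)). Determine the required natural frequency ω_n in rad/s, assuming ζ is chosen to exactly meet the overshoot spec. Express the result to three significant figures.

Inverting the overshoot relation: ζ = |ln 0.0389|/√(π² + ln²0.0389) = 0.719.
Then ω_n = 3/(ζ t_s) = 3/(0.719 × 1.38) = 3.02 rad/s.

ω_n ≈ 3.02 rad/s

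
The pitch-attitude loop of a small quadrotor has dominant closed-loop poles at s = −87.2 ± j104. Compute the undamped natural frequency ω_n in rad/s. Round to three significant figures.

ω_n ≈ 136 rad/s

The poles are at −σ ± jω_d with σ = 87.2 and ω_d = 104, so ω_n = √(σ²+ω_d²) = 136 rad/s and ζ = σ/ω_n = 0.643.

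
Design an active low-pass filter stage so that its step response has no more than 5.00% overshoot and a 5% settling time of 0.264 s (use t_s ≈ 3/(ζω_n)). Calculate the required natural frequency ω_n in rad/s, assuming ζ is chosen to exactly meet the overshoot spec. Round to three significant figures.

ω_n ≈ 16.5 rad/s

ζ = −ln(OS)/√(π² + (ln OS)²). With OS = 0.0500, ln OS = −2.996 and ζ = 2.996/4.341 = 0.690.
Then ω_n = 3/(ζ t_s) = 3/(0.690 × 0.264) = 16.5 rad/s.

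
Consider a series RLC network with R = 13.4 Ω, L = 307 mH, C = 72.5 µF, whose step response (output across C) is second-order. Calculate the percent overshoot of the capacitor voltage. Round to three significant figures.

%OS ≈ 72.2%

For a series RLC circuit (capacitor voltage as output), ω_n = 1/√(LC) = 1/√(307 mH · 72.5 µF) = 212 rad/s.
ζ = (R/2)·√(C/L) = (13.4/2)·√(72.5 µF/307 mH) = 0.103.
%OS = 100·exp(−πζ/√(1−ζ²)) = 72.2%.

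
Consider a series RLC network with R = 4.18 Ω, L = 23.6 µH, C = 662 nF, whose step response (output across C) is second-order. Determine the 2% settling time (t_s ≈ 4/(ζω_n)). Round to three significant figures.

For a series RLC circuit (capacitor voltage as output), ω_n = 1/√(LC) = 1/√(23.6 µH · 662 nF) = 253000 rad/s.
ζ = (R/2)·√(C/L) = (4.18/2)·√(662 nF/23.6 µH) = 0.350.
t_s ≈ 4/(ζω_n) = 0.0000452 s.

t_s ≈ 0.0000452 s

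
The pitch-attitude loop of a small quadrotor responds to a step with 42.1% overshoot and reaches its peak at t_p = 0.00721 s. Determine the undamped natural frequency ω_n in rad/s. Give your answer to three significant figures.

ζ from %OS: ζ = |ln 0.421|/√(π²+ln²0.421) = 0.265.
t_p = π/ω_d ⇒ ω_d = 436 rad/s; then ω_n = ω_d/√(1−ζ²) = 452 rad/s.

ω_n ≈ 452 rad/s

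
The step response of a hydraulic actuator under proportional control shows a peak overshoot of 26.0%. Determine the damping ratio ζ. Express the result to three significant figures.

ζ ≈ 0.394

From %OS = 100·exp(−πζ/√(1−ζ²)), invert to get ζ = −ln(OS)/√(π² + ln²(OS)) with OS = 0.260.
−ln 0.260 = 1.347, so ζ = 1.347/√(π² + 1.815) = 0.394.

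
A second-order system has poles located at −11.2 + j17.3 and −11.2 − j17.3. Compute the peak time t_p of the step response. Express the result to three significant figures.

t_p ≈ 0.182 s

t_p = π/ω_d with ω_d = 17.3 (the imaginary part), so t_p = 0.182 s.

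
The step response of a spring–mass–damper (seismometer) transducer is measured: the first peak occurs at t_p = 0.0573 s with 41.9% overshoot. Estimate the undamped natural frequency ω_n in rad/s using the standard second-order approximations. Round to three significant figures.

ζ from %OS: ζ = |ln 0.419|/√(π²+ln²0.419) = 0.267.
From t_p = π/ω_d, ω_d = π/0.0573 = 54.8 rad/s, so ω_n = ω_d/√(1−ζ²) = 56.9 rad/s.

ω_n ≈ 56.9 rad/s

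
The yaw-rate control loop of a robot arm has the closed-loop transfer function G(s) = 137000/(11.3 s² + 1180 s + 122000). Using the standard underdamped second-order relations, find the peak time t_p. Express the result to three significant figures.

t_p ≈ 0.0350 s

Dividing through by 11.3: denominator becomes s² + 104.4 s + 10800.
So ω_n = √10800 = 104 rad/s and ζ = 104.4/(2·104) = 0.502.
The damped frequency ω_d = ω_n√(1−ζ²) = 89.8 rad/s. t_p = π/ω_d = 0.0350 s.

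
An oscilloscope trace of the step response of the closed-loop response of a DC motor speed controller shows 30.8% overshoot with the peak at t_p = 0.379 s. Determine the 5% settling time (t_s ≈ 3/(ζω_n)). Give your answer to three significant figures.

ζ from %OS: ζ = |ln 0.308|/√(π²+ln²0.308) = 0.351.
From t_p = π/ω_d, ω_d = π/0.379 = 8.29 rad/s, so ω_n = ω_d/√(1−ζ²) = 8.85 rad/s.
t_s ≈ 3/(ζω_n) = 3/(0.351·8.85) = 0.965 s.

t_s ≈ 0.965 s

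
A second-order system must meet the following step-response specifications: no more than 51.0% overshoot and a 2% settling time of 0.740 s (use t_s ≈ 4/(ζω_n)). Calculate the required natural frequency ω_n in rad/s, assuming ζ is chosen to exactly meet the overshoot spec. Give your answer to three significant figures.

Inverting the overshoot relation: ζ = |ln 0.510|/√(π² + ln²0.510) = 0.210.
Then ω_n = 4/(ζ t_s) = 4/(0.210 × 0.740) = 25.8 rad/s.

ω_n ≈ 25.8 rad/s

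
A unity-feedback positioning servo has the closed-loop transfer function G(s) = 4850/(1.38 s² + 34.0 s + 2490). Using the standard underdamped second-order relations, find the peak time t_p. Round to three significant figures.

t_p ≈ 0.0773 s

Dividing through by 1.38: denominator becomes s² + 24.64 s + 1804.
So ω_n = √1804 = 42.5 rad/s and ζ = 24.64/(2·42.5) = 0.290.
The damped frequency ω_d = ω_n√(1−ζ²) = 40.7 rad/s. t_p = π/ω_d = 0.0773 s.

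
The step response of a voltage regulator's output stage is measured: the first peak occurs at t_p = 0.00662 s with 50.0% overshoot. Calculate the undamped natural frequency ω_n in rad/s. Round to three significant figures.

From the overshoot, ζ = −ln(OS)/√(π²+ln²(OS)) = 0.215.
From t_p = π/ω_d, ω_d = π/0.00662 = 475 rad/s, so ω_n = ω_d/√(1−ζ²) = 486 rad/s.

ω_n ≈ 486 rad/s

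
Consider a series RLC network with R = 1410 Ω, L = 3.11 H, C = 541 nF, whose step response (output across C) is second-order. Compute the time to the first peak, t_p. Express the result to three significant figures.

For a series RLC circuit (capacitor voltage as output), ω_n = 1/√(LC) = 1/√(3.11 H · 541 nF) = 771 rad/s.
ζ = (R/2)·√(C/L) = (1410/2)·√(541 nF/3.11 H) = 0.294.
The damped frequency ω_d = ω_n√(1−ζ²) = 737 rad/s. t_p = π/ω_d = 0.00426 s.

t_p ≈ 0.00426 s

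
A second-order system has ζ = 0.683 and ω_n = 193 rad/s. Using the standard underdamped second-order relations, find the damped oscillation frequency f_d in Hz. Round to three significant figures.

f_d ≈ 22.4 Hz

ω_d = ω_n√(1−ζ²) = 193·√0.534 = 141 rad/s.
f_d = ω_d/(2π) = 22.4 Hz.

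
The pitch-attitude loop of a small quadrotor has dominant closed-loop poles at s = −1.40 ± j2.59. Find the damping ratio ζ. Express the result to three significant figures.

|pole| = ω_n = √(1.40² + 2.59²) = 2.94 rad/s; ζ = cos θ = σ/ω_n = 0.476.

ζ ≈ 0.476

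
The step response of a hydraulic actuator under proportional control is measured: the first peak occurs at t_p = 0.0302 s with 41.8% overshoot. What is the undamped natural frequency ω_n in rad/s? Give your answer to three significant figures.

ζ from %OS: ζ = |ln 0.418|/√(π²+ln²0.418) = 0.268.
From t_p = π/ω_d, ω_d = π/0.0302 = 104 rad/s, so ω_n = ω_d/√(1−ζ²) = 108 rad/s.

ω_n ≈ 108 rad/s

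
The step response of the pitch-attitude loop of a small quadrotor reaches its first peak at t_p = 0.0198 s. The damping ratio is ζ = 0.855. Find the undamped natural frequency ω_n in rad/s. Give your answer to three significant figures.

ω_n ≈ 306 rad/s

Peak time t_p = π/ω_d, so ω_d = π/t_p = π/0.0198 = 159 rad/s.
ω_n = ω_d/√(1−ζ²) = 159/√0.269 = 306 rad/s.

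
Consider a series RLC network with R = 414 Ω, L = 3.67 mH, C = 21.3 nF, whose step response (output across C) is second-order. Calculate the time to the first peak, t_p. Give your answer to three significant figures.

t_p ≈ 0.0000320 s

For a series RLC circuit (capacitor voltage as output), ω_n = 1/√(LC) = 1/√(3.67 mH · 21.3 nF) = 113000 rad/s.
ζ = (R/2)·√(C/L) = (414/2)·√(21.3 nF/3.67 mH) = 0.499.
ω_d = 113000·√(1 − 0.499²) = 98000 rad/s. t_p = π/ω_d = 0.0000320 s.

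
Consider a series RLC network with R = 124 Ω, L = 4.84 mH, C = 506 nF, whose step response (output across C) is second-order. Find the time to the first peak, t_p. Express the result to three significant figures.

t_p ≈ 0.000201 s

For a series RLC circuit (capacitor voltage as output), ω_n = 1/√(LC) = 1/√(4.84 mH · 506 nF) = 20200 rad/s.
ζ = (R/2)·√(C/L) = (124/2)·√(506 nF/4.84 mH) = 0.634.
ω_d = 20200·√(1 − 0.634²) = 15600 rad/s. t_p = π/ω_d = 0.000201 s.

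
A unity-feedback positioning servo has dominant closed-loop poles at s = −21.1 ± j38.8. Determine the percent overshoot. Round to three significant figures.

|pole| = ω_n = √(21.1² + 38.8²) = 44.2 rad/s; ζ = cos θ = σ/ω_n = 0.478.
%OS = 100 e^{−πζ/√(1−ζ²)} with ζ = 0.478 gives 18.1%.

%OS ≈ 18.1%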